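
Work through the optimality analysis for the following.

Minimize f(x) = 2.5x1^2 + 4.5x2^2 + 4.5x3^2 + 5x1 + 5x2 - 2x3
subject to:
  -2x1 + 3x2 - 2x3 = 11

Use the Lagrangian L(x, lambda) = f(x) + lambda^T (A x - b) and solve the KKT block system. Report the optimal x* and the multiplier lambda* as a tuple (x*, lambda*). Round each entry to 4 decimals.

Form the Lagrangian:
  L(x, lambda) = (1/2) x^T Q x + c^T x + lambda^T (A x - b)
Stationarity (grad_x L = 0): Q x + c + A^T lambda = 0.
Primal feasibility: A x = b.

This gives the KKT block system:
  [ Q   A^T ] [ x     ]   [-c ]
  [ A    0  ] [ lambda ] = [ b ]

Solving the linear system:
  x*      = (-2.9802, 1.0946, -0.8779)
  lambda* = (-4.9505)
  f(x*)   = 23.3916

x* = (-2.9802, 1.0946, -0.8779), lambda* = (-4.9505)


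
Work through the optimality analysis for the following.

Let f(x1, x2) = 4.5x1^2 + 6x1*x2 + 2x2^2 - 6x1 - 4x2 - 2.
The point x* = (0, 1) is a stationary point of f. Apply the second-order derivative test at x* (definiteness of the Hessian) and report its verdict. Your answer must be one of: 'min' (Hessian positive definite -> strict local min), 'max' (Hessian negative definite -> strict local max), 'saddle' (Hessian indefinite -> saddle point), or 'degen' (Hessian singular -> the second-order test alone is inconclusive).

Compute the Hessian H = grad^2 f:
  H = [[9, 6], [6, 4]]
Verify stationarity: grad f(x*) = H x* + g = (0, 0).
Eigenvalues of H: 0, 13.
H has a zero eigenvalue (singular; positive semidefinite but not definite), so H is neither positive definite, negative definite, nor indefinite. The second-order test alone is inconclusive -> degen.
(Indeed, f is constant along the null direction of H through x*, so x* is not a strict local extremum.)

degen


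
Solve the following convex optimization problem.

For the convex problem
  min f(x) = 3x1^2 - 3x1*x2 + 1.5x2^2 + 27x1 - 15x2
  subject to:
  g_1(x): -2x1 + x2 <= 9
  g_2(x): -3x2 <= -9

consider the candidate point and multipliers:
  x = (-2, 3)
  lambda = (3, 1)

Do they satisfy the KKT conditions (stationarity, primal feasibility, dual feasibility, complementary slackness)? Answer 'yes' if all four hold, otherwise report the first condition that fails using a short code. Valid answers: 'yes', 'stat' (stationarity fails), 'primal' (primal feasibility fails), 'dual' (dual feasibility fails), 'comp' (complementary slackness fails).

Gradient of f: grad f(x) = Q x + c = (6, 0)
Constraint values g_i(x) = a_i^T x - b_i:
  g_1((-2, 3)) = -2
  g_2((-2, 3)) = 0
Stationarity residual: grad f(x) + sum_i lambda_i a_i = (0, 0)
  -> stationarity OK
Primal feasibility (all g_i <= 0): OK
Dual feasibility (all lambda_i >= 0): OK
Complementary slackness (lambda_i * g_i(x) = 0 for all i): FAILS

Verdict: the first failing condition is complementary_slackness -> comp.

comp


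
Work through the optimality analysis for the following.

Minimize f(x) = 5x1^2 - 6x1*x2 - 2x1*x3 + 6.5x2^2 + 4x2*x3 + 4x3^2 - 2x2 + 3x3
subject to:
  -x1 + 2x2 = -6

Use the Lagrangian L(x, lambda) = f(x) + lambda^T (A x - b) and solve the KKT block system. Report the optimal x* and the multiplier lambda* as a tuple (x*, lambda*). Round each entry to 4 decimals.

Form the Lagrangian:
  L(x, lambda) = (1/2) x^T Q x + c^T x + lambda^T (A x - b)
Stationarity (grad_x L = 0): Q x + c + A^T lambda = 0.
Primal feasibility: A x = b.

This gives the KKT block system:
  [ Q   A^T ] [ x     ]   [-c ]
  [ A    0  ] [ lambda ] = [ b ]

Solving the linear system:
  x*      = (0.3448, -2.8276, 1.125)
  lambda* = (18.1638)
  f(x*)   = 59.0065

x* = (0.3448, -2.8276, 1.125), lambda* = (18.1638)


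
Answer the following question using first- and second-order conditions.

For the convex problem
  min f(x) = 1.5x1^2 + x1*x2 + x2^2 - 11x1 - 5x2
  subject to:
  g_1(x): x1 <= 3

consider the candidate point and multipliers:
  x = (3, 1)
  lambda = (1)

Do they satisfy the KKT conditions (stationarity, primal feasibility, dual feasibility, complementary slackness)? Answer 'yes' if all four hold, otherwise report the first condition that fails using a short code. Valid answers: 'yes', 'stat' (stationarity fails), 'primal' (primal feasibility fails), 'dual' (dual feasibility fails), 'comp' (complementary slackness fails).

Gradient of f: grad f(x) = Q x + c = (-1, 0)
Constraint values g_i(x) = a_i^T x - b_i:
  g_1((3, 1)) = 0
Stationarity residual: grad f(x) + sum_i lambda_i a_i = (0, 0)
  -> stationarity OK
Primal feasibility (all g_i <= 0): OK
Dual feasibility (all lambda_i >= 0): OK
Complementary slackness (lambda_i * g_i(x) = 0 for all i): OK

Verdict: yes, KKT holds.

yes


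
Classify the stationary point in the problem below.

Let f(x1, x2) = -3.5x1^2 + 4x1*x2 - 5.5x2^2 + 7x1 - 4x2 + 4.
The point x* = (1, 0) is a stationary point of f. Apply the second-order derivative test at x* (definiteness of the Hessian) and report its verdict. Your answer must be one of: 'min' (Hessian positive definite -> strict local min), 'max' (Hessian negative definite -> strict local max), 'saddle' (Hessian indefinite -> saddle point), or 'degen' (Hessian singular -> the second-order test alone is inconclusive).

Compute the Hessian H = grad^2 f:
  H = [[-7, 4], [4, -11]]
Verify stationarity: grad f(x*) = H x* + g = (0, 0).
Eigenvalues of H: -13.4721, -4.5279.
Both eigenvalues < 0, so H is negative definite -> x* is a strict local max.

max


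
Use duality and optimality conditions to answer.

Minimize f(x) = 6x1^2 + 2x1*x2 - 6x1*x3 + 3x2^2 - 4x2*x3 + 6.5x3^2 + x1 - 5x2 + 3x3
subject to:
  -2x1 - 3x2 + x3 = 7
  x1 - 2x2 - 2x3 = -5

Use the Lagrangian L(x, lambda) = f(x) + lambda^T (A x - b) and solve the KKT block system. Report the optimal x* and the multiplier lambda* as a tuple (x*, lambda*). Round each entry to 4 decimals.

Form the Lagrangian:
  L(x, lambda) = (1/2) x^T Q x + c^T x + lambda^T (A x - b)
Stationarity (grad_x L = 0): Q x + c + A^T lambda = 0.
Primal feasibility: A x = b.

This gives the KKT block system:
  [ Q   A^T ] [ x     ]   [-c ]
  [ A    0  ] [ lambda ] = [ b ]

Solving the linear system:
  x*      = (-2.5809, -0.1572, 1.3667)
  lambda* = (-13.3632, 11.759)
  f(x*)   = 77.3213

x* = (-2.5809, -0.1572, 1.3667), lambda* = (-13.3632, 11.759)


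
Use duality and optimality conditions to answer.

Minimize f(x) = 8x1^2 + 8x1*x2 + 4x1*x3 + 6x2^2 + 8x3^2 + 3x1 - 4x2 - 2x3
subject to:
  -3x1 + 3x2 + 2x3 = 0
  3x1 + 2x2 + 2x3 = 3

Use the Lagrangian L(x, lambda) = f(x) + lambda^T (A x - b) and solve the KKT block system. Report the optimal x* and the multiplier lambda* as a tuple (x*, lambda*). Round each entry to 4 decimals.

Form the Lagrangian:
  L(x, lambda) = (1/2) x^T Q x + c^T x + lambda^T (A x - b)
Stationarity (grad_x L = 0): Q x + c + A^T lambda = 0.
Primal feasibility: A x = b.

This gives the KKT block system:
  [ Q   A^T ] [ x     ]   [-c ]
  [ A    0  ] [ lambda ] = [ b ]

Solving the linear system:
  x*      = (0.5549, 0.3295, 0.3382)
  lambda* = (1.237, -4.052)
  f(x*)   = 5.9133

x* = (0.5549, 0.3295, 0.3382), lambda* = (1.237, -4.052)


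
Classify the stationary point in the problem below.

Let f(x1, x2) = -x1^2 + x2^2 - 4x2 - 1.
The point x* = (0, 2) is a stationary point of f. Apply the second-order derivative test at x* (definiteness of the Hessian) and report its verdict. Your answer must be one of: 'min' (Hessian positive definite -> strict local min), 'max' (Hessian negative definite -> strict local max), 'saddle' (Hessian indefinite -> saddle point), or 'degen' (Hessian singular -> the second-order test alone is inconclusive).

Compute the Hessian H = grad^2 f:
  H = [[-2, 0], [0, 2]]
Verify stationarity: grad f(x*) = H x* + g = (0, 0).
Eigenvalues of H: -2, 2.
Eigenvalues have mixed signs, so H is indefinite -> x* is a saddle point.

saddle


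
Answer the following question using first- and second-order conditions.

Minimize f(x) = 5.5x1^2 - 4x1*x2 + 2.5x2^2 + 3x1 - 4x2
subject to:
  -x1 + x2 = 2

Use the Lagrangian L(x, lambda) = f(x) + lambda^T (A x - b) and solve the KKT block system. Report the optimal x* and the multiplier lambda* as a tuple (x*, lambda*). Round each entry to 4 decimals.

Form the Lagrangian:
  L(x, lambda) = (1/2) x^T Q x + c^T x + lambda^T (A x - b)
Stationarity (grad_x L = 0): Q x + c + A^T lambda = 0.
Primal feasibility: A x = b.

This gives the KKT block system:
  [ Q   A^T ] [ x     ]   [-c ]
  [ A    0  ] [ lambda ] = [ b ]

Solving the linear system:
  x*      = (-0.125, 1.875)
  lambda* = (-5.875)
  f(x*)   = 1.9375

x* = (-0.125, 1.875), lambda* = (-5.875)


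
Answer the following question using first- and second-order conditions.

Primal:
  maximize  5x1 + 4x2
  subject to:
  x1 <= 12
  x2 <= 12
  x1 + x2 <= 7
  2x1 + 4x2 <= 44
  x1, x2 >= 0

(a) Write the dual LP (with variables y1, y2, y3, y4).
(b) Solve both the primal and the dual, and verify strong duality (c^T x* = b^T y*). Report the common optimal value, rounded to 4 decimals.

The standard primal-dual pair for 'max c^T x s.t. A x <= b, x >= 0' is:
  Dual:  min b^T y  s.t.  A^T y >= c,  y >= 0.

So the dual LP is:
  minimize  12y1 + 12y2 + 7y3 + 44y4
  subject to:
    y1 + y3 + 2y4 >= 5
    y2 + y3 + 4y4 >= 4
    y1, y2, y3, y4 >= 0

Solving the primal: x* = (7, 0).
  primal value c^T x* = 35.
Solving the dual: y* = (0, 0, 5, 0).
  dual value b^T y* = 35.
Strong duality: c^T x* = b^T y*. Confirmed.

35


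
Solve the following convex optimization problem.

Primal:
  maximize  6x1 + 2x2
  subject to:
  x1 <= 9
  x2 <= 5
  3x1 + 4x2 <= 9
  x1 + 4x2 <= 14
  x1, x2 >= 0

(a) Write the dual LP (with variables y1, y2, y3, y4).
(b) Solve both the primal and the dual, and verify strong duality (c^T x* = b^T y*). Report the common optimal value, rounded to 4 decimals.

The standard primal-dual pair for 'max c^T x s.t. A x <= b, x >= 0' is:
  Dual:  min b^T y  s.t.  A^T y >= c,  y >= 0.

So the dual LP is:
  minimize  9y1 + 5y2 + 9y3 + 14y4
  subject to:
    y1 + 3y3 + y4 >= 6
    y2 + 4y3 + 4y4 >= 2
    y1, y2, y3, y4 >= 0

Solving the primal: x* = (3, 0).
  primal value c^T x* = 18.
Solving the dual: y* = (0, 0, 2, 0).
  dual value b^T y* = 18.
Strong duality: c^T x* = b^T y*. Confirmed.

18


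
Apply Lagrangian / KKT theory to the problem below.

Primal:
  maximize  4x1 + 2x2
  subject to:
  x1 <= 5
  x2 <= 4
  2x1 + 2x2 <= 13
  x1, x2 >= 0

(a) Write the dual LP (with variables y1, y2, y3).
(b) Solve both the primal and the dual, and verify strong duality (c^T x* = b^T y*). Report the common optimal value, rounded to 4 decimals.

The standard primal-dual pair for 'max c^T x s.t. A x <= b, x >= 0' is:
  Dual:  min b^T y  s.t.  A^T y >= c,  y >= 0.

So the dual LP is:
  minimize  5y1 + 4y2 + 13y3
  subject to:
    y1 + 2y3 >= 4
    y2 + 2y3 >= 2
    y1, y2, y3 >= 0

Solving the primal: x* = (5, 1.5).
  primal value c^T x* = 23.
Solving the dual: y* = (2, 0, 1).
  dual value b^T y* = 23.
Strong duality: c^T x* = b^T y*. Confirmed.

23


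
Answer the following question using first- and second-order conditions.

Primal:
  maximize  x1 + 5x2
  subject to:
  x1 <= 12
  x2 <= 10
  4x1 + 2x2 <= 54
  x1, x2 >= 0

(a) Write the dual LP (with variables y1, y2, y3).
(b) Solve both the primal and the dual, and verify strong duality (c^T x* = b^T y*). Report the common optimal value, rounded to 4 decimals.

The standard primal-dual pair for 'max c^T x s.t. A x <= b, x >= 0' is:
  Dual:  min b^T y  s.t.  A^T y >= c,  y >= 0.

So the dual LP is:
  minimize  12y1 + 10y2 + 54y3
  subject to:
    y1 + 4y3 >= 1
    y2 + 2y3 >= 5
    y1, y2, y3 >= 0

Solving the primal: x* = (8.5, 10).
  primal value c^T x* = 58.5.
Solving the dual: y* = (0, 4.5, 0.25).
  dual value b^T y* = 58.5.
Strong duality: c^T x* = b^T y*. Confirmed.

58.5


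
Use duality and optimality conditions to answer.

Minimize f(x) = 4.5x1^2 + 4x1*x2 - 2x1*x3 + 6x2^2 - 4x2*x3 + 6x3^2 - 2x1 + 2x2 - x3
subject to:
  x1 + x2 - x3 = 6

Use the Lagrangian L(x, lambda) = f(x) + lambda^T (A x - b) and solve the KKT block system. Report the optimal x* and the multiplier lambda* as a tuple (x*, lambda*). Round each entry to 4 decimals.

Form the Lagrangian:
  L(x, lambda) = (1/2) x^T Q x + c^T x + lambda^T (A x - b)
Stationarity (grad_x L = 0): Q x + c + A^T lambda = 0.
Primal feasibility: A x = b.

This gives the KKT block system:
  [ Q   A^T ] [ x     ]   [-c ]
  [ A    0  ] [ lambda ] = [ b ]

Solving the linear system:
  x*      = (3.1279, 0.9826, -1.8895)
  lambda* = (-33.8605)
  f(x*)   = 100.3808

x* = (3.1279, 0.9826, -1.8895), lambda* = (-33.8605)


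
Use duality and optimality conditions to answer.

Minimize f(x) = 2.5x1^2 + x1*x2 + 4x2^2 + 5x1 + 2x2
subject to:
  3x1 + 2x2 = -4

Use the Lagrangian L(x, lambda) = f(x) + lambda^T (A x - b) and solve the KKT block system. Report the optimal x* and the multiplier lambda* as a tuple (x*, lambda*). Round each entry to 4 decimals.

Form the Lagrangian:
  L(x, lambda) = (1/2) x^T Q x + c^T x + lambda^T (A x - b)
Stationarity (grad_x L = 0): Q x + c + A^T lambda = 0.
Primal feasibility: A x = b.

This gives the KKT block system:
  [ Q   A^T ] [ x     ]   [-c ]
  [ A    0  ] [ lambda ] = [ b ]

Solving the linear system:
  x*      = (-1.2, -0.2)
  lambda* = (0.4)
  f(x*)   = -2.4

x* = (-1.2, -0.2), lambda* = (0.4)


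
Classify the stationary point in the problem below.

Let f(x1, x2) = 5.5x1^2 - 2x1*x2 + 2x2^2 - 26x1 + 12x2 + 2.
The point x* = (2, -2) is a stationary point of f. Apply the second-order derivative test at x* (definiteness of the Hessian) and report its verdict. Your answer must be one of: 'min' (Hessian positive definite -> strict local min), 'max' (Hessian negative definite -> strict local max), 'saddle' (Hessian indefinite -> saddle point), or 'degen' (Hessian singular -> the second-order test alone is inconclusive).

Compute the Hessian H = grad^2 f:
  H = [[11, -2], [-2, 4]]
Verify stationarity: grad f(x*) = H x* + g = (0, 0).
Eigenvalues of H: 3.4689, 11.5311.
Both eigenvalues > 0, so H is positive definite -> x* is a strict local min.

min


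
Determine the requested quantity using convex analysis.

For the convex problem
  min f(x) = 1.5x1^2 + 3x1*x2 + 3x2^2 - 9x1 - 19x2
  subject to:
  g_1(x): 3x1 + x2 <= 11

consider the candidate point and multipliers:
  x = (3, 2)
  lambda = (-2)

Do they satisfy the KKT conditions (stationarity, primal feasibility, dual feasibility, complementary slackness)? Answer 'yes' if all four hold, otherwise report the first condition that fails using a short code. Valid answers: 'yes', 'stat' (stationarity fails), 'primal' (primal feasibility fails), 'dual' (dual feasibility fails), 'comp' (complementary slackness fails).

Gradient of f: grad f(x) = Q x + c = (6, 2)
Constraint values g_i(x) = a_i^T x - b_i:
  g_1((3, 2)) = 0
Stationarity residual: grad f(x) + sum_i lambda_i a_i = (0, 0)
  -> stationarity OK
Primal feasibility (all g_i <= 0): OK
Dual feasibility (all lambda_i >= 0): FAILS
Complementary slackness (lambda_i * g_i(x) = 0 for all i): OK

Verdict: the first failing condition is dual_feasibility -> dual.

dual


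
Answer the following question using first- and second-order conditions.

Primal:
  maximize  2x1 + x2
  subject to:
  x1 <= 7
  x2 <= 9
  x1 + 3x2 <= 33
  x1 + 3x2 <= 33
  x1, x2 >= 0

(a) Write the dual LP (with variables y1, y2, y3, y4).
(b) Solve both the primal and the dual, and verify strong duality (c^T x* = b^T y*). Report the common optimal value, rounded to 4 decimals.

The standard primal-dual pair for 'max c^T x s.t. A x <= b, x >= 0' is:
  Dual:  min b^T y  s.t.  A^T y >= c,  y >= 0.

So the dual LP is:
  minimize  7y1 + 9y2 + 33y3 + 33y4
  subject to:
    y1 + y3 + y4 >= 2
    y2 + 3y3 + 3y4 >= 1
    y1, y2, y3, y4 >= 0

Solving the primal: x* = (7, 8.6667).
  primal value c^T x* = 22.6667.
Solving the dual: y* = (1.6667, 0, 0.3333, 0).
  dual value b^T y* = 22.6667.
Strong duality: c^T x* = b^T y*. Confirmed.

22.6667


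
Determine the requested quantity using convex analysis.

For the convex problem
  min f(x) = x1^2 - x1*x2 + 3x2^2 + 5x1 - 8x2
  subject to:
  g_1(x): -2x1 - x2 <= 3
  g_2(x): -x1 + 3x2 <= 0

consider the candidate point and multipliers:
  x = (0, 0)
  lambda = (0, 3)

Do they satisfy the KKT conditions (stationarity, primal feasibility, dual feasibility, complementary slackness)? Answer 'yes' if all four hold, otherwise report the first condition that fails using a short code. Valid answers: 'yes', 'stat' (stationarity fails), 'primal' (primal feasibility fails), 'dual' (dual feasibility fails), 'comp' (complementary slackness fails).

Gradient of f: grad f(x) = Q x + c = (5, -8)
Constraint values g_i(x) = a_i^T x - b_i:
  g_1((0, 0)) = -3
  g_2((0, 0)) = 0
Stationarity residual: grad f(x) + sum_i lambda_i a_i = (2, 1)
  -> stationarity FAILS
Primal feasibility (all g_i <= 0): OK
Dual feasibility (all lambda_i >= 0): OK
Complementary slackness (lambda_i * g_i(x) = 0 for all i): OK

Verdict: the first failing condition is stationarity -> stat.

stat


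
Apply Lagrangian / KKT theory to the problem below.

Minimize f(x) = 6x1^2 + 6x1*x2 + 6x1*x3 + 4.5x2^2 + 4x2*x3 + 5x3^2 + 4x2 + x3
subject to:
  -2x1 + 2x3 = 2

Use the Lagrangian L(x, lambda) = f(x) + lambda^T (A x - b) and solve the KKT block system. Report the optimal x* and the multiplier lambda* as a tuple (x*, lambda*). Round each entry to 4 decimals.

Form the Lagrangian:
  L(x, lambda) = (1/2) x^T Q x + c^T x + lambda^T (A x - b)
Stationarity (grad_x L = 0): Q x + c + A^T lambda = 0.
Primal feasibility: A x = b.

This gives the KKT block system:
  [ Q   A^T ] [ x     ]   [-c ]
  [ A    0  ] [ lambda ] = [ b ]

Solving the linear system:
  x*      = (-0.3544, -0.4951, 0.6456)
  lambda* = (-1.6748)
  f(x*)   = 1.0073

x* = (-0.3544, -0.4951, 0.6456), lambda* = (-1.6748)


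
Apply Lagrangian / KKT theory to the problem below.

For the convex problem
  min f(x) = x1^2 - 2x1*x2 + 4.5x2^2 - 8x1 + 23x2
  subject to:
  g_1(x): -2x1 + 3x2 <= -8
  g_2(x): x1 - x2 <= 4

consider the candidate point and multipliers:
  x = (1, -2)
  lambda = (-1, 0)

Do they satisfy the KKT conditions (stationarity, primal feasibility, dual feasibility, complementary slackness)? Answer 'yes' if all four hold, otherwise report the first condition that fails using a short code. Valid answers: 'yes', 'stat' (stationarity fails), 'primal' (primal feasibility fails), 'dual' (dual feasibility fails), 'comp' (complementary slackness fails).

Gradient of f: grad f(x) = Q x + c = (-2, 3)
Constraint values g_i(x) = a_i^T x - b_i:
  g_1((1, -2)) = 0
  g_2((1, -2)) = -1
Stationarity residual: grad f(x) + sum_i lambda_i a_i = (0, 0)
  -> stationarity OK
Primal feasibility (all g_i <= 0): OK
Dual feasibility (all lambda_i >= 0): FAILS
Complementary slackness (lambda_i * g_i(x) = 0 for all i): OK

Verdict: the first failing condition is dual_feasibility -> dual.

dual


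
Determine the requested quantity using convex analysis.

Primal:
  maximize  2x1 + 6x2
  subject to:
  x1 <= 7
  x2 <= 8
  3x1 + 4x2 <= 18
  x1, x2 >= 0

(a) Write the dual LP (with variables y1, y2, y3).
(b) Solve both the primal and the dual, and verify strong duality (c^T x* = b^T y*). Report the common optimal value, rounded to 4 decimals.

The standard primal-dual pair for 'max c^T x s.t. A x <= b, x >= 0' is:
  Dual:  min b^T y  s.t.  A^T y >= c,  y >= 0.

So the dual LP is:
  minimize  7y1 + 8y2 + 18y3
  subject to:
    y1 + 3y3 >= 2
    y2 + 4y3 >= 6
    y1, y2, y3 >= 0

Solving the primal: x* = (0, 4.5).
  primal value c^T x* = 27.
Solving the dual: y* = (0, 0, 1.5).
  dual value b^T y* = 27.
Strong duality: c^T x* = b^T y*. Confirmed.

27


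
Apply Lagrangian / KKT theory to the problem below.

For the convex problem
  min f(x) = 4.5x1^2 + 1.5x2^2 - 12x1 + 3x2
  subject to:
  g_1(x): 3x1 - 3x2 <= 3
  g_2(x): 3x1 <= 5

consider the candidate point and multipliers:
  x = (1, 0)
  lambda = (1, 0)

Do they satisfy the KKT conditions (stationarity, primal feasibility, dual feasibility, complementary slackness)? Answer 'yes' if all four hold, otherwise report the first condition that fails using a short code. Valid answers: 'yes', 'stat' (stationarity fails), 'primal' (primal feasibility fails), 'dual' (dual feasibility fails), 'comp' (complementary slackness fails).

Gradient of f: grad f(x) = Q x + c = (-3, 3)
Constraint values g_i(x) = a_i^T x - b_i:
  g_1((1, 0)) = 0
  g_2((1, 0)) = -2
Stationarity residual: grad f(x) + sum_i lambda_i a_i = (0, 0)
  -> stationarity OK
Primal feasibility (all g_i <= 0): OK
Dual feasibility (all lambda_i >= 0): OK
Complementary slackness (lambda_i * g_i(x) = 0 for all i): OK

Verdict: yes, KKT holds.

yes


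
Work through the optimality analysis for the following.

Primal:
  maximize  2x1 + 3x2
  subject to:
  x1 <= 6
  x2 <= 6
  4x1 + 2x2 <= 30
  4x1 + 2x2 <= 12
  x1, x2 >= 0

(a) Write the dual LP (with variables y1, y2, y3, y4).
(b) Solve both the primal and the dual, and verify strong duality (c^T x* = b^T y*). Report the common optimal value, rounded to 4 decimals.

The standard primal-dual pair for 'max c^T x s.t. A x <= b, x >= 0' is:
  Dual:  min b^T y  s.t.  A^T y >= c,  y >= 0.

So the dual LP is:
  minimize  6y1 + 6y2 + 30y3 + 12y4
  subject to:
    y1 + 4y3 + 4y4 >= 2
    y2 + 2y3 + 2y4 >= 3
    y1, y2, y3, y4 >= 0

Solving the primal: x* = (0, 6).
  primal value c^T x* = 18.
Solving the dual: y* = (0, 2, 0, 0.5).
  dual value b^T y* = 18.
Strong duality: c^T x* = b^T y*. Confirmed.

18


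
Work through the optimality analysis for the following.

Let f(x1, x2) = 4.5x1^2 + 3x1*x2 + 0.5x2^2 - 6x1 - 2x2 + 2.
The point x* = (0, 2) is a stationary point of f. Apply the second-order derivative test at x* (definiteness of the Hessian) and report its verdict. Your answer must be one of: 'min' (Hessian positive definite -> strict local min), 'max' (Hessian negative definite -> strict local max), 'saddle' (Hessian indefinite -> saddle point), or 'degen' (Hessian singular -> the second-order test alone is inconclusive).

Compute the Hessian H = grad^2 f:
  H = [[9, 3], [3, 1]]
Verify stationarity: grad f(x*) = H x* + g = (0, 0).
Eigenvalues of H: 0, 10.
H has a zero eigenvalue (singular; positive semidefinite but not definite), so H is neither positive definite, negative definite, nor indefinite. The second-order test alone is inconclusive -> degen.
(Indeed, f is constant along the null direction of H through x*, so x* is not a strict local extremum.)

degen


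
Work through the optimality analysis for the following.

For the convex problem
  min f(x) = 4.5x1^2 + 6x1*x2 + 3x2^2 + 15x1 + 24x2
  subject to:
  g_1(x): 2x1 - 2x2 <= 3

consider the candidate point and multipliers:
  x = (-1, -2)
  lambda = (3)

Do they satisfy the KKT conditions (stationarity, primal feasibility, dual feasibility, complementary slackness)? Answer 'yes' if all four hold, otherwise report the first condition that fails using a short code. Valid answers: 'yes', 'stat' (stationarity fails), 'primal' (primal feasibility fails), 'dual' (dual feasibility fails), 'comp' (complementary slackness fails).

Gradient of f: grad f(x) = Q x + c = (-6, 6)
Constraint values g_i(x) = a_i^T x - b_i:
  g_1((-1, -2)) = -1
Stationarity residual: grad f(x) + sum_i lambda_i a_i = (0, 0)
  -> stationarity OK
Primal feasibility (all g_i <= 0): OK
Dual feasibility (all lambda_i >= 0): OK
Complementary slackness (lambda_i * g_i(x) = 0 for all i): FAILS

Verdict: the first failing condition is complementary_slackness -> comp.

comp


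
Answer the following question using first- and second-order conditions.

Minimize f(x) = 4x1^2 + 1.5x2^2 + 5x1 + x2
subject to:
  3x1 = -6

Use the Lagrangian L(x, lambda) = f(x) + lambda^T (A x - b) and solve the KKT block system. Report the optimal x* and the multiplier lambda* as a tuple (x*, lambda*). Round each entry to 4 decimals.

Form the Lagrangian:
  L(x, lambda) = (1/2) x^T Q x + c^T x + lambda^T (A x - b)
Stationarity (grad_x L = 0): Q x + c + A^T lambda = 0.
Primal feasibility: A x = b.

This gives the KKT block system:
  [ Q   A^T ] [ x     ]   [-c ]
  [ A    0  ] [ lambda ] = [ b ]

Solving the linear system:
  x*      = (-2, -0.3333)
  lambda* = (3.6667)
  f(x*)   = 5.8333

x* = (-2, -0.3333), lambda* = (3.6667)


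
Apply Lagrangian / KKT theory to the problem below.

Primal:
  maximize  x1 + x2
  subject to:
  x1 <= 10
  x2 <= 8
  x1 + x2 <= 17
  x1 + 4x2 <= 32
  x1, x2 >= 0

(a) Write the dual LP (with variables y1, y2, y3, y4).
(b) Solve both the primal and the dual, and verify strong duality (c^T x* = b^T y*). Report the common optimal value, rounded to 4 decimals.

The standard primal-dual pair for 'max c^T x s.t. A x <= b, x >= 0' is:
  Dual:  min b^T y  s.t.  A^T y >= c,  y >= 0.

So the dual LP is:
  minimize  10y1 + 8y2 + 17y3 + 32y4
  subject to:
    y1 + y3 + y4 >= 1
    y2 + y3 + 4y4 >= 1
    y1, y2, y3, y4 >= 0

Solving the primal: x* = (10, 5.5).
  primal value c^T x* = 15.5.
Solving the dual: y* = (0.75, 0, 0, 0.25).
  dual value b^T y* = 15.5.
Strong duality: c^T x* = b^T y*. Confirmed.

15.5


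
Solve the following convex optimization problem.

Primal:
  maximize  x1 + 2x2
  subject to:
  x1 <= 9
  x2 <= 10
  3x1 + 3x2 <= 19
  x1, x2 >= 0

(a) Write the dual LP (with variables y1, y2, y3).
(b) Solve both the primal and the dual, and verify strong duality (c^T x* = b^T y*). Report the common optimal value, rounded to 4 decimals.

The standard primal-dual pair for 'max c^T x s.t. A x <= b, x >= 0' is:
  Dual:  min b^T y  s.t.  A^T y >= c,  y >= 0.

So the dual LP is:
  minimize  9y1 + 10y2 + 19y3
  subject to:
    y1 + 3y3 >= 1
    y2 + 3y3 >= 2
    y1, y2, y3 >= 0

Solving the primal: x* = (0, 6.3333).
  primal value c^T x* = 12.6667.
Solving the dual: y* = (0, 0, 0.6667).
  dual value b^T y* = 12.6667.
Strong duality: c^T x* = b^T y*. Confirmed.

12.6667


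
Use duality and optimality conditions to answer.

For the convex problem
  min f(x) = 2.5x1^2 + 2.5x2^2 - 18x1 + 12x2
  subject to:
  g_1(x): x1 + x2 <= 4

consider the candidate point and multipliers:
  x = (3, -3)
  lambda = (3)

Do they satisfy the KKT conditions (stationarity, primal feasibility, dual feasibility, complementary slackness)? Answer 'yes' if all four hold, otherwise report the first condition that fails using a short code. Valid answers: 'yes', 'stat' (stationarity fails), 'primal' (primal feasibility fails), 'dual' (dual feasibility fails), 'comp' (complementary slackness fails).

Gradient of f: grad f(x) = Q x + c = (-3, -3)
Constraint values g_i(x) = a_i^T x - b_i:
  g_1((3, -3)) = -4
Stationarity residual: grad f(x) + sum_i lambda_i a_i = (0, 0)
  -> stationarity OK
Primal feasibility (all g_i <= 0): OK
Dual feasibility (all lambda_i >= 0): OK
Complementary slackness (lambda_i * g_i(x) = 0 for all i): FAILS

Verdict: the first failing condition is complementary_slackness -> comp.

comp


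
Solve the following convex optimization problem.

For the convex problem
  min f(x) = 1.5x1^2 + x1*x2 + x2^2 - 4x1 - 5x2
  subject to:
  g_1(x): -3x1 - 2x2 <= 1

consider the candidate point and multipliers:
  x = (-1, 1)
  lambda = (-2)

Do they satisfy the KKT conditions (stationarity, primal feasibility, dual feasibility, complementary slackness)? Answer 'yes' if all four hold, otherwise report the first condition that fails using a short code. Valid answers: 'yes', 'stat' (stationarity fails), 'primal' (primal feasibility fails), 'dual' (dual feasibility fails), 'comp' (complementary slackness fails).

Gradient of f: grad f(x) = Q x + c = (-6, -4)
Constraint values g_i(x) = a_i^T x - b_i:
  g_1((-1, 1)) = 0
Stationarity residual: grad f(x) + sum_i lambda_i a_i = (0, 0)
  -> stationarity OK
Primal feasibility (all g_i <= 0): OK
Dual feasibility (all lambda_i >= 0): FAILS
Complementary slackness (lambda_i * g_i(x) = 0 for all i): OK

Verdict: the first failing condition is dual_feasibility -> dual.

dual


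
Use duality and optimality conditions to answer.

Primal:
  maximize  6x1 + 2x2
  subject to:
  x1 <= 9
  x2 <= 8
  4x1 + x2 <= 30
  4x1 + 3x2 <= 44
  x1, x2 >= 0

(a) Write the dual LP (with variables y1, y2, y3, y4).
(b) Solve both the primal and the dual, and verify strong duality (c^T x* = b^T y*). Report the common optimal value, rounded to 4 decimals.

The standard primal-dual pair for 'max c^T x s.t. A x <= b, x >= 0' is:
  Dual:  min b^T y  s.t.  A^T y >= c,  y >= 0.

So the dual LP is:
  minimize  9y1 + 8y2 + 30y3 + 44y4
  subject to:
    y1 + 4y3 + 4y4 >= 6
    y2 + y3 + 3y4 >= 2
    y1, y2, y3, y4 >= 0

Solving the primal: x* = (5.75, 7).
  primal value c^T x* = 48.5.
Solving the dual: y* = (0, 0, 1.25, 0.25).
  dual value b^T y* = 48.5.
Strong duality: c^T x* = b^T y*. Confirmed.

48.5


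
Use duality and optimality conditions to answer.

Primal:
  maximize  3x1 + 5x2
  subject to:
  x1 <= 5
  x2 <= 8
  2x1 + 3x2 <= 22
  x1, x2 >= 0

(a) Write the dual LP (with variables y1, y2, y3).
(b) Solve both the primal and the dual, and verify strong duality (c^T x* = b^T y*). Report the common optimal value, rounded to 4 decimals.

The standard primal-dual pair for 'max c^T x s.t. A x <= b, x >= 0' is:
  Dual:  min b^T y  s.t.  A^T y >= c,  y >= 0.

So the dual LP is:
  minimize  5y1 + 8y2 + 22y3
  subject to:
    y1 + 2y3 >= 3
    y2 + 3y3 >= 5
    y1, y2, y3 >= 0

Solving the primal: x* = (0, 7.3333).
  primal value c^T x* = 36.6667.
Solving the dual: y* = (0, 0, 1.6667).
  dual value b^T y* = 36.6667.
Strong duality: c^T x* = b^T y*. Confirmed.

36.6667


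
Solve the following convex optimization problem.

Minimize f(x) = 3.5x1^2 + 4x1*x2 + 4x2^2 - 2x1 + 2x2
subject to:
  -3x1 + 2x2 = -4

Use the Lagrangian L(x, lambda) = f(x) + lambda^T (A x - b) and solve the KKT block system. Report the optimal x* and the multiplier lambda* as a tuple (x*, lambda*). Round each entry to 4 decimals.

Form the Lagrangian:
  L(x, lambda) = (1/2) x^T Q x + c^T x + lambda^T (A x - b)
Stationarity (grad_x L = 0): Q x + c + A^T lambda = 0.
Primal feasibility: A x = b.

This gives the KKT block system:
  [ Q   A^T ] [ x     ]   [-c ]
  [ A    0  ] [ lambda ] = [ b ]

Solving the linear system:
  x*      = (0.8378, -0.7432)
  lambda* = (0.2973)
  f(x*)   = -0.9865

x* = (0.8378, -0.7432), lambda* = (0.2973)


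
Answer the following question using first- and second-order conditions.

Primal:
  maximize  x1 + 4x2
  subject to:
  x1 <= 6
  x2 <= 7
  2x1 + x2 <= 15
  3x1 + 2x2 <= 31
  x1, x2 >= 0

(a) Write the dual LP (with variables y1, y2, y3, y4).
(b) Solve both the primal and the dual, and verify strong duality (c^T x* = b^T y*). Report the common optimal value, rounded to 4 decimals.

The standard primal-dual pair for 'max c^T x s.t. A x <= b, x >= 0' is:
  Dual:  min b^T y  s.t.  A^T y >= c,  y >= 0.

So the dual LP is:
  minimize  6y1 + 7y2 + 15y3 + 31y4
  subject to:
    y1 + 2y3 + 3y4 >= 1
    y2 + y3 + 2y4 >= 4
    y1, y2, y3, y4 >= 0

Solving the primal: x* = (4, 7).
  primal value c^T x* = 32.
Solving the dual: y* = (0, 3.5, 0.5, 0).
  dual value b^T y* = 32.
Strong duality: c^T x* = b^T y*. Confirmed.

32


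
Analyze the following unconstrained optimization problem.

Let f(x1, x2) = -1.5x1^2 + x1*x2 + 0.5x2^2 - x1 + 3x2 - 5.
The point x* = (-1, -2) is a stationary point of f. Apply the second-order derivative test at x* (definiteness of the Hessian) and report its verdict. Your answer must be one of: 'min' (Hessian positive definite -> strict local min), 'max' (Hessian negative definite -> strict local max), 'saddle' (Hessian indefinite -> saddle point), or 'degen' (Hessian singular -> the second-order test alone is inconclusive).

Compute the Hessian H = grad^2 f:
  H = [[-3, 1], [1, 1]]
Verify stationarity: grad f(x*) = H x* + g = (0, 0).
Eigenvalues of H: -3.2361, 1.2361.
Eigenvalues have mixed signs, so H is indefinite -> x* is a saddle point.

saddle


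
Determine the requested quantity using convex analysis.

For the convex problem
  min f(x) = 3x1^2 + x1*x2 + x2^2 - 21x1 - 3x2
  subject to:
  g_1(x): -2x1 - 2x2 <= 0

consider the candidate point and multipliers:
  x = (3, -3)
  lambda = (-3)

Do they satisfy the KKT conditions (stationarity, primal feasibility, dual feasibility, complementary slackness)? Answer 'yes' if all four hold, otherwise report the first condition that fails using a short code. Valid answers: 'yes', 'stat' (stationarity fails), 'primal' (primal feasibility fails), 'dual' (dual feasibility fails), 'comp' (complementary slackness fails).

Gradient of f: grad f(x) = Q x + c = (-6, -6)
Constraint values g_i(x) = a_i^T x - b_i:
  g_1((3, -3)) = 0
Stationarity residual: grad f(x) + sum_i lambda_i a_i = (0, 0)
  -> stationarity OK
Primal feasibility (all g_i <= 0): OK
Dual feasibility (all lambda_i >= 0): FAILS
Complementary slackness (lambda_i * g_i(x) = 0 for all i): OK

Verdict: the first failing condition is dual_feasibility -> dual.

dual


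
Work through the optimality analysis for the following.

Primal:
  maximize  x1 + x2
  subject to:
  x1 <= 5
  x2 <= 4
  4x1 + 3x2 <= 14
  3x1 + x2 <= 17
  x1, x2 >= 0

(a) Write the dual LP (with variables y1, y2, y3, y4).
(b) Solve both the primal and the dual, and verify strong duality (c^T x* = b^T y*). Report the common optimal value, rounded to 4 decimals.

The standard primal-dual pair for 'max c^T x s.t. A x <= b, x >= 0' is:
  Dual:  min b^T y  s.t.  A^T y >= c,  y >= 0.

So the dual LP is:
  minimize  5y1 + 4y2 + 14y3 + 17y4
  subject to:
    y1 + 4y3 + 3y4 >= 1
    y2 + 3y3 + y4 >= 1
    y1, y2, y3, y4 >= 0

Solving the primal: x* = (0.5, 4).
  primal value c^T x* = 4.5.
Solving the dual: y* = (0, 0.25, 0.25, 0).
  dual value b^T y* = 4.5.
Strong duality: c^T x* = b^T y*. Confirmed.

4.5


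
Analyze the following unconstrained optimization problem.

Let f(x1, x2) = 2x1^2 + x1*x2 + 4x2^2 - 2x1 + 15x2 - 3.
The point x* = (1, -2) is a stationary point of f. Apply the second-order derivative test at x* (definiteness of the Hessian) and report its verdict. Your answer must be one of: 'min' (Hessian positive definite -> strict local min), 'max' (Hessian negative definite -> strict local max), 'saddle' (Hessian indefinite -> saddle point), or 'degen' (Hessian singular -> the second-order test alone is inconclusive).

Compute the Hessian H = grad^2 f:
  H = [[4, 1], [1, 8]]
Verify stationarity: grad f(x*) = H x* + g = (0, 0).
Eigenvalues of H: 3.7639, 8.2361.
Both eigenvalues > 0, so H is positive definite -> x* is a strict local min.

min


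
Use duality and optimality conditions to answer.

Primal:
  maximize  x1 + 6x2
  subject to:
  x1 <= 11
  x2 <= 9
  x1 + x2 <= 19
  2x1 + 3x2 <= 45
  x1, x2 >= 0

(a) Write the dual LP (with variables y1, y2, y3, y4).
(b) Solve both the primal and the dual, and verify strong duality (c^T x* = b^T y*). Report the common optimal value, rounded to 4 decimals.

The standard primal-dual pair for 'max c^T x s.t. A x <= b, x >= 0' is:
  Dual:  min b^T y  s.t.  A^T y >= c,  y >= 0.

So the dual LP is:
  minimize  11y1 + 9y2 + 19y3 + 45y4
  subject to:
    y1 + y3 + 2y4 >= 1
    y2 + y3 + 3y4 >= 6
    y1, y2, y3, y4 >= 0

Solving the primal: x* = (9, 9).
  primal value c^T x* = 63.
Solving the dual: y* = (0, 4.5, 0, 0.5).
  dual value b^T y* = 63.
Strong duality: c^T x* = b^T y*. Confirmed.

63


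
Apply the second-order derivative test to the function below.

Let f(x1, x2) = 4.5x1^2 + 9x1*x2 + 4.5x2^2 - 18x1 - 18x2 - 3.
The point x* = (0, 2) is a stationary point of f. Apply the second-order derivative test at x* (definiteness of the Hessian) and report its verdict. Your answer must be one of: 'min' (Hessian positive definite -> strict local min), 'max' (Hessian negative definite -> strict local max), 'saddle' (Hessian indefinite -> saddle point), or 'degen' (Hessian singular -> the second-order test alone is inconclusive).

Compute the Hessian H = grad^2 f:
  H = [[9, 9], [9, 9]]
Verify stationarity: grad f(x*) = H x* + g = (0, 0).
Eigenvalues of H: 0, 18.
H has a zero eigenvalue (singular; positive semidefinite but not definite), so H is neither positive definite, negative definite, nor indefinite. The second-order test alone is inconclusive -> degen.
(Indeed, f is constant along the null direction of H through x*, so x* is not a strict local extremum.)

degen


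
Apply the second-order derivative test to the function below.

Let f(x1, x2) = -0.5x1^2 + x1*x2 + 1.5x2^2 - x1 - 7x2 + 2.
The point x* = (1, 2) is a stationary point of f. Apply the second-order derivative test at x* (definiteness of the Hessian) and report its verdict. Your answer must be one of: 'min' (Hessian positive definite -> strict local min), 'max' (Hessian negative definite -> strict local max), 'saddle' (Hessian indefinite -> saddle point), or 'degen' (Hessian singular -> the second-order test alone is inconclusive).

Compute the Hessian H = grad^2 f:
  H = [[-1, 1], [1, 3]]
Verify stationarity: grad f(x*) = H x* + g = (0, 0).
Eigenvalues of H: -1.2361, 3.2361.
Eigenvalues have mixed signs, so H is indefinite -> x* is a saddle point.

saddle


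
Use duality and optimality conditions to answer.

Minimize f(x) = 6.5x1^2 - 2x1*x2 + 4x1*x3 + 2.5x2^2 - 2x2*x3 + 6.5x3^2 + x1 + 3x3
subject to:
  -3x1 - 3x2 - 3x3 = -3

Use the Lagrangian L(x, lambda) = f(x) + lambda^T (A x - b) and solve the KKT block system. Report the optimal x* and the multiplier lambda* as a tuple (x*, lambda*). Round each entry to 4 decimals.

Form the Lagrangian:
  L(x, lambda) = (1/2) x^T Q x + c^T x + lambda^T (A x - b)
Stationarity (grad_x L = 0): Q x + c + A^T lambda = 0.
Primal feasibility: A x = b.

This gives the KKT block system:
  [ Q   A^T ] [ x     ]   [-c ]
  [ A    0  ] [ lambda ] = [ b ]

Solving the linear system:
  x*      = (0.254, 0.7143, 0.0317)
  lambda* = (1)
  f(x*)   = 1.6746

x* = (0.254, 0.7143, 0.0317), lambda* = (1)


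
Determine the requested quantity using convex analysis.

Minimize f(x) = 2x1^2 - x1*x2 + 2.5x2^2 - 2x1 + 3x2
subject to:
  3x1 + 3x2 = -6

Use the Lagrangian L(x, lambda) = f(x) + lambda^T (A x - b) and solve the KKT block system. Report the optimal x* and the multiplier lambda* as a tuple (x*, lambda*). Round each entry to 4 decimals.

Form the Lagrangian:
  L(x, lambda) = (1/2) x^T Q x + c^T x + lambda^T (A x - b)
Stationarity (grad_x L = 0): Q x + c + A^T lambda = 0.
Primal feasibility: A x = b.

This gives the KKT block system:
  [ Q   A^T ] [ x     ]   [-c ]
  [ A    0  ] [ lambda ] = [ b ]

Solving the linear system:
  x*      = (-0.6364, -1.3636)
  lambda* = (1.0606)
  f(x*)   = 1.7727

x* = (-0.6364, -1.3636), lambda* = (1.0606)


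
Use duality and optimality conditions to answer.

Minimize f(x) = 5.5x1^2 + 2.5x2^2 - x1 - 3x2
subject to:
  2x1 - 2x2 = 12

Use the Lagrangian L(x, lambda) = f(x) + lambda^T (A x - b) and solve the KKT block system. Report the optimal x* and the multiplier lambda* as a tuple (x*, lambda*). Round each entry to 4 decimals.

Form the Lagrangian:
  L(x, lambda) = (1/2) x^T Q x + c^T x + lambda^T (A x - b)
Stationarity (grad_x L = 0): Q x + c + A^T lambda = 0.
Primal feasibility: A x = b.

This gives the KKT block system:
  [ Q   A^T ] [ x     ]   [-c ]
  [ A    0  ] [ lambda ] = [ b ]

Solving the linear system:
  x*      = (2.125, -3.875)
  lambda* = (-11.1875)
  f(x*)   = 71.875

x* = (2.125, -3.875), lambda* = (-11.1875)


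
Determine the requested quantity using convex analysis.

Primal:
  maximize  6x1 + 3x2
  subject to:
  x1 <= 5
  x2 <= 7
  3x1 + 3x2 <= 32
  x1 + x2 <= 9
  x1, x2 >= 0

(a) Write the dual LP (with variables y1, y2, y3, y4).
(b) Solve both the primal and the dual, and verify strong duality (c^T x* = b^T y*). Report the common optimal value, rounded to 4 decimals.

The standard primal-dual pair for 'max c^T x s.t. A x <= b, x >= 0' is:
  Dual:  min b^T y  s.t.  A^T y >= c,  y >= 0.

So the dual LP is:
  minimize  5y1 + 7y2 + 32y3 + 9y4
  subject to:
    y1 + 3y3 + y4 >= 6
    y2 + 3y3 + y4 >= 3
    y1, y2, y3, y4 >= 0

Solving the primal: x* = (5, 4).
  primal value c^T x* = 42.
Solving the dual: y* = (3, 0, 0, 3).
  dual value b^T y* = 42.
Strong duality: c^T x* = b^T y*. Confirmed.

42


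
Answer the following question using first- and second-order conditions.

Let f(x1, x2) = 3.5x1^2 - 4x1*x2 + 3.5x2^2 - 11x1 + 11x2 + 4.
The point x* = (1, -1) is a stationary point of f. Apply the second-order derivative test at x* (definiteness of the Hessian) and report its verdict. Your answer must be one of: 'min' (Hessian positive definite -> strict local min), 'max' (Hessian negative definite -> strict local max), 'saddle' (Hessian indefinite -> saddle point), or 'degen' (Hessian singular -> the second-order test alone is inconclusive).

Compute the Hessian H = grad^2 f:
  H = [[7, -4], [-4, 7]]
Verify stationarity: grad f(x*) = H x* + g = (0, 0).
Eigenvalues of H: 3, 11.
Both eigenvalues > 0, so H is positive definite -> x* is a strict local min.

min
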